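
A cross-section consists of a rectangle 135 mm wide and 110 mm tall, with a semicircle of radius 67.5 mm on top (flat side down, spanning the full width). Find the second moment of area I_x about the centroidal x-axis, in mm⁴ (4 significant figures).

I_x ≈ 5.104 × 10⁷ mm⁴

Treat the section as a set of non-overlapping primitives; coordinates are from the bounding-box lower-left.
Rectangular body: 135 × 110, A = 14 850 mm², y = 55 mm, Ī = 14 973 750 mm⁴.
Semicircular cap: semicircle r = 67.5, A = 7156.94 mm², y = 138.648 mm, Ī = 2 278 490 mm⁴.
Centroid: ȳ = ΣA·y / ΣA = 82.2034 mm.
Transfer each piece to the centroidal x-axis using Ī + A·d² with d = y − 82.2034:
  rectangular body: d = -27.2034 mm → contributes +25 963 098 mm⁴
  semicircular cap: d = 56.4445 mm → contributes +25 080 386 mm⁴
Total I = 51 043 484 mm⁴.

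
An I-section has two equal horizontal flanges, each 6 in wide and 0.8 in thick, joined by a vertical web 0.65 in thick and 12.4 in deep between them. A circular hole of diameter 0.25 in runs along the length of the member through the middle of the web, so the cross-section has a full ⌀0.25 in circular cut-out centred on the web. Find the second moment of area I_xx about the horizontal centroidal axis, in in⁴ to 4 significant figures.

Decompose the section into non-overlapping parts with the origin at the bottom-left of its bounding rectangle.
Bottom flange: 6 × 0.8, A = 4.8 in², y = 0.4 in, Ī = 0.256 in⁴.
Web: 0.65 × 12.4, A = 8.06 in², y = 7 in, Ī = 103.275 in⁴.
Top flange: 6 × 0.8, A = 4.8 in², y = 13.6 in, Ī = 0.256 in⁴.
Hole (subtracted): ⌀0.25, A = 0.0490874 in², y = 7 in, Ī = 0.000191748 in⁴.
By symmetry the centroid is at mid-height, ȳ = 7 in.
Transfer each piece to the horizontal centroidal axis using Ī + A·d² with d = y − 7:
  bottom flange: d = -6.6 in → contributes +209.344 in⁴
  web: d = 0 in → contributes +103.275 in⁴
  top flange: d = 6.6 in → contributes +209.344 in⁴
  hole: d = 0 in → contributes −0.000191748 in⁴
Total I = 521.963 in⁴.

I_xx ≈ 522.0 in⁴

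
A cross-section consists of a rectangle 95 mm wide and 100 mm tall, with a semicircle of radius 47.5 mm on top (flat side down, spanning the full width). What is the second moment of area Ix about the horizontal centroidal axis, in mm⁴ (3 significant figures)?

Treat the section as a set of non-overlapping primitives; coordinates are from the bounding-box lower-left.
Rectangular body: 95 × 100, A = 9 500 mm², y = 50 mm, Ī = 7 916 667 mm⁴.
Semicircular cap: semicircle r = 47.5, A = 3544.1 mm², y = 120.16 mm, Ī = 558 736 mm⁴.
Centroid: ȳ = ΣA·y / ΣA = 69.063 mm.
Transfer each piece to the horizontal centroidal axis using Ī + A·d² with d = y − 69.063:
  rectangular body: d = -19.063 mm → contributes +11 368 768 mm⁴
  semicircular cap: d = 51.097 mm → contributes +9 812 107 mm⁴
Total I = 21 180 875 mm⁴.

Ix ≈ 2.12 × 10⁷ mm⁴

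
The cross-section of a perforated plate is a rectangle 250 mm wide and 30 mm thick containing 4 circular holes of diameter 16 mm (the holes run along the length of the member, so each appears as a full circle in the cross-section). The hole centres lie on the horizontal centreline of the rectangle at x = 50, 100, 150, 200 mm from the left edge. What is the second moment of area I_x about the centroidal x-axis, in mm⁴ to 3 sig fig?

Treat the section as a set of non-overlapping primitives; coordinates are from the bounding-box lower-left.
Plate: 250 × 30, A = 7 500 mm², y = 15 mm, Ī = 562 500 mm⁴.
Hole 1 (subtracted): ⌀16, A = 201.06 mm², y = 15 mm, Ī = 3 217 mm⁴.
Hole 2 (subtracted): ⌀16, A = 201.06 mm², y = 15 mm, Ī = 3 217 mm⁴.
Hole 3 (subtracted): ⌀16, A = 201.06 mm², y = 15 mm, Ī = 3 217 mm⁴.
Hole 4 (subtracted): ⌀16, A = 201.06 mm², y = 15 mm, Ī = 3 217 mm⁴.
By symmetry the centroid is at mid-height, ȳ = 15 mm.
All pieces are centred on the centroidal x-axis, so I = ΣĪ (holes subtracted) = 549 632 mm⁴.

I_x ≈ 5.50 × 10⁵ mm⁴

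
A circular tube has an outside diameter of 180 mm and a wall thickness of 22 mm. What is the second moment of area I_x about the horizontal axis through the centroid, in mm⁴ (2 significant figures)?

I_x ≈ 3.5 × 10⁷ mm⁴

Treat the section as a set of non-overlapping primitives; coordinates are from the bounding-box lower-left.
Outer circle: ⌀180, A = 25 447 mm², y = 90 mm, Ī = 51 529 974 mm⁴.
Bore (subtracted): ⌀136, A = 14 527 mm², y = 90 mm, Ī = 16 792 893 mm⁴.
By symmetry the centroid is at mid-height, ȳ = 90 mm.
All pieces are centred on the horizontal axis through the centroid, so I = ΣĪ (holes subtracted) = 34 737 080 mm⁴.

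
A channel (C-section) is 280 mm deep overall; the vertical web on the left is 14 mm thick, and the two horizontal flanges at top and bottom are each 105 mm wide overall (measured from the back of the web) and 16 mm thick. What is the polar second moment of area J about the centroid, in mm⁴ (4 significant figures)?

J ≈ 8.309 × 10⁷ mm⁴

Treat the section as a set of non-overlapping primitives; coordinates are from the bounding-box lower-left.
Web: 14 × 280, A = 3 920 mm², y = 140 mm, Ī = 25 610 667 mm⁴.
Top flange (beyond web): 91 × 16, A = 1 456 mm², y = 272 mm, Ī = 31061.3 mm⁴.
Bottom flange (beyond web): 91 × 16, A = 1 456 mm², y = 8 mm, Ī = 31061.3 mm⁴.
By symmetry the centroid is at mid-height, ȳ = 140 mm.
Transfer each piece to the centroidal x-axis using Ī + A·d² with d = y − 140:
  web: d = 0 mm → contributes +25 610 667 mm⁴
  top flange (beyond web): d = 132 mm → contributes +25 400 405 mm⁴
  bottom flange (beyond web): d = -132 mm → contributes +25 400 405 mm⁴
Total I = 76 411 477 mm⁴.
For the y-axis: x̄ = 29.377 mm.
Repeating about the centroidal y-axis gives I_y = 6 678 746 mm⁴.
Polar second moment: J = I_x + I_y = 83 090 223 mm⁴.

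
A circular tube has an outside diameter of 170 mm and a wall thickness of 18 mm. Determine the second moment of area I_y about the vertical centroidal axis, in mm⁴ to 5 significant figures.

I_y ≈ 2.5172 × 10⁷ mm⁴

Treat the section as a set of non-overlapping primitives; coordinates are from the bounding-box lower-left.
Outer circle: ⌀170, A = 22698.01 mm², x = 85 mm, Ī = 40 998 275 mm⁴.
Bore (subtracted): ⌀134, A = 14102.61 mm², x = 85 mm, Ī = 15 826 653 mm⁴.
By symmetry the centroid is at mid-width, x̄ = 85 mm.
All pieces are centred on the vertical centroidal axis, so I = ΣĪ (holes subtracted) = 25 171 622 mm⁴.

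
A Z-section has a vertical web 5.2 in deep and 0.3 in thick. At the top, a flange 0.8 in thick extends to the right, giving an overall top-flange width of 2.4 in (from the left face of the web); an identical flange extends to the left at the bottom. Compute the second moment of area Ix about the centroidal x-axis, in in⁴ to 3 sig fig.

Ix ≈ 20.0 in⁴

Split into non-overlapping primitives; take the origin at the lower-left of the bounding box.
Web: 0.3 × 5.2, A = 1.56 in², y = 2.6 in, Ī = 3.5152 in⁴.
Top flange (beyond web): 2.1 × 0.8, A = 1.68 in², y = 4.8 in, Ī = 0.0896 in⁴.
Bottom flange (beyond web): 2.1 × 0.8, A = 1.68 in², y = 0.4 in, Ī = 0.0896 in⁴.
Centroid: ȳ = ΣA·y / ΣA = 2.6 in.
Transfer each piece to the centroidal x-axis using Ī + A·d² with d = y − 2.6:
  web: d = 0 in → contributes +3.5152 in⁴
  top flange (beyond web): d = 2.2 in → contributes +8.2208 in⁴
  bottom flange (beyond web): d = -2.2 in → contributes +8.2208 in⁴
Total I = 19.957 in⁴.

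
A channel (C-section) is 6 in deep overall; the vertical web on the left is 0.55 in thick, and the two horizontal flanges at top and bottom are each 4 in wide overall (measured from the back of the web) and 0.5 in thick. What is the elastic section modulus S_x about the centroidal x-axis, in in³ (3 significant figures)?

S_x ≈ 12.0 in³

Decompose the section into non-overlapping parts with the origin at the bottom-left of its bounding rectangle.
Web: 0.55 × 6, A = 3.3 in², y = 3 in, Ī = 9.9 in⁴.
Top flange (beyond web): 3.45 × 0.5, A = 1.725 in², y = 5.75 in, Ī = 0.035938 in⁴.
Bottom flange (beyond web): 3.45 × 0.5, A = 1.725 in², y = 0.25 in, Ī = 0.035938 in⁴.
By symmetry the centroid is at mid-height, ȳ = 3 in.
Transfer each piece to the centroidal x-axis using Ī + A·d² with d = y − 3:
  web: d = 0 in → contributes +9.9 in⁴
  top flange (beyond web): d = 2.75 in → contributes +13.081 in⁴
  bottom flange (beyond web): d = -2.75 in → contributes +13.081 in⁴
Total I = 36.063 in⁴.
Extreme fibre distance c = 3 in; S = I/c = 12.021 in³.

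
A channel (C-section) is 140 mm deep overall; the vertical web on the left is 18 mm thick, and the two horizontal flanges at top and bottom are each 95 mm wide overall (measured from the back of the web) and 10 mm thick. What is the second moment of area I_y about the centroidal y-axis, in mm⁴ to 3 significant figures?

I_y ≈ 2.99 × 10⁶ mm⁴

Decompose the section into non-overlapping parts with the origin at the bottom-left of its bounding rectangle.
Web: 18 × 140, A = 2 520 mm², x = 9 mm, Ī = 68 040 mm⁴.
Top flange (beyond web): 77 × 10, A = 770 mm², x = 56.5 mm, Ī = 380 444 mm⁴.
Bottom flange (beyond web): 77 × 10, A = 770 mm², x = 56.5 mm, Ī = 380 444 mm⁴.
Centroid: x̄ = ΣA·x / ΣA = 27.017 mm.
Transfer each piece to the centroidal y-axis using Ī + A·d² with d = x − 27.017:
  web: d = -18.017 mm → contributes +886 085 mm⁴
  top flange (beyond web): d = 29.483 mm → contributes +1 049 754 mm⁴
  bottom flange (beyond web): d = 29.483 mm → contributes +1 049 754 mm⁴
Total I = 2 985 592 mm⁴.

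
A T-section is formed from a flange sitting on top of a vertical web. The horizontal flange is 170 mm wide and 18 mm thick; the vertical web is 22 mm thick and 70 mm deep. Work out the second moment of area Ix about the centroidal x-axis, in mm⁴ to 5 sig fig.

Ix ≈ 2.6948 × 10⁶ mm⁴

Split into non-overlapping primitives; take the origin at the lower-left of the bounding box.
Flange: 170 × 18, A = 3 060 mm², y = 79 mm, Ī = 82 620 mm⁴.
Web: 22 × 70, A = 1 540 mm², y = 35 mm, Ī = 628833.3 mm⁴.
Centroid: ȳ = ΣA·y / ΣA = 64.26957 mm.
Transfer each piece to the centroidal x-axis using Ī + A·d² with d = y − 64.26957:
  flange: d = 14.73043 mm → contributes +746596.3 mm⁴
  web: d = -29.26957 mm → contributes +1 948 163 mm⁴
Total I = 2 694 759 mm⁴.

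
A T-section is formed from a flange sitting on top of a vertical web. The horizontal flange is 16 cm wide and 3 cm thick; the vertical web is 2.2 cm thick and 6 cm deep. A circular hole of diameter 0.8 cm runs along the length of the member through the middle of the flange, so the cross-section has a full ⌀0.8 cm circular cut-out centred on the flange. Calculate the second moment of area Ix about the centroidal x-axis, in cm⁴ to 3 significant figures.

Ix ≈ 285 cm⁴

Decompose the section into non-overlapping parts with the origin at the bottom-left of its bounding rectangle.
Flange: 16 × 3, A = 48 cm², y = 7.5 cm, Ī = 36 cm⁴.
Web: 2.2 × 6, A = 13.2 cm², y = 3 cm, Ī = 39.6 cm⁴.
Hole (subtracted): ⌀0.8, A = 0.50265 cm², y = 7.5 cm, Ī = 0.020106 cm⁴.
Centroid: ȳ = ΣA·y / ΣA = 6.5214 cm.
Transfer each piece to the centroidal x-axis using Ī + A·d² with d = y − 6.5214:
  flange: d = 0.97863 cm → contributes +81.97 cm⁴
  web: d = -3.5214 cm → contributes +203.28 cm⁴
  hole: d = 0.97863 cm → contributes −0.5015 cm⁴
Total I = 284.75 cm⁴.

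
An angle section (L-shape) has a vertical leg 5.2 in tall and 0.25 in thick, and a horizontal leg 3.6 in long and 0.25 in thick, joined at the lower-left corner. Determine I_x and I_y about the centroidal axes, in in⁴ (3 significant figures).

Split into non-overlapping primitives; take the origin at the lower-left of the bounding box.
Vertical leg: 0.25 × 5.2, A = 1.3 in², y = 2.6 in, Ī = 2.9293 in⁴.
Horizontal leg (remainder): 3.35 × 0.25, A = 0.8375 in², y = 0.125 in, Ī = 0.004362 in⁴.
Centroid: ȳ = ΣA·y / ΣA = 1.6303 in.
Transfer each piece to the centroidal x-axis using Ī + A·d² with d = y − 1.6303:
  vertical leg: d = 0.96974 in → contributes +4.1518 in⁴
  horizontal leg (remainder): d = -1.5053 in → contributes +1.902 in⁴
Total I = 6.0538 in⁴.
For the y-axis: x̄ = 0.83026 in.
Repeating about the centroidal y-axis gives I_y = 2.4403 in⁴.

I_x ≈ 6.05 in⁴, I_y ≈ 2.44 in⁴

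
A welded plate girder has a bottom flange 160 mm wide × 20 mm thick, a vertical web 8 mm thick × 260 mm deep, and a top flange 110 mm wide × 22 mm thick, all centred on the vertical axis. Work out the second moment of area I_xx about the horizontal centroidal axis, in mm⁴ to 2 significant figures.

I_xx ≈ 1.2 × 10⁸ mm⁴

Break the section into simple shapes (no overlaps), measuring from the bottom-left corner of the bounding box.
Bottom plate: 160 × 20, A = 3 200 mm², y = 10 mm, Ī = 106 667 mm⁴.
Web plate: 8 × 260, A = 2 080 mm², y = 150 mm, Ī = 11 717 333 mm⁴.
Top plate: 110 × 22, A = 2 420 mm², y = 291 mm, Ī = 97 607 mm⁴.
Centroid: ȳ = ΣA·y / ΣA = 136.1 mm.
Transfer each piece to the horizontal centroidal axis using Ī + A·d² with d = y − 136.1:
  bottom plate: d = -126.1 mm → contributes +51 016 745 mm⁴
  web plate: d = 13.87 mm → contributes +12 117 335 mm⁴
  top plate: d = 154.9 mm → contributes +58 138 772 mm⁴
Total I = 121 272 852 mm⁴.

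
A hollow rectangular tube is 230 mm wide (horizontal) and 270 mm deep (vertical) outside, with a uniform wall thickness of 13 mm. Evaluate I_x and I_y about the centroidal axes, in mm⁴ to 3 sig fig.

I_x ≈ 1.30 × 10⁸ mm⁴, I_y ≈ 1.01 × 10⁸ mm⁴

Split into non-overlapping primitives; take the origin at the lower-left of the bounding box.
Outer rectangle: 230 × 270, A = 62 100 mm², y = 135 mm, Ī = 377 257 500 mm⁴.
Inner void (subtracted): 204 × 244, A = 49 776 mm², y = 135 mm, Ī = 246 955 328 mm⁴.
By symmetry the centroid is at mid-height, ȳ = 135 mm.
All pieces are centred on the centroidal x-axis, so I = ΣĪ (holes subtracted) = 130 302 172 mm⁴.
Repeating about the centroidal y-axis gives I_y = 101 134 332 mm⁴.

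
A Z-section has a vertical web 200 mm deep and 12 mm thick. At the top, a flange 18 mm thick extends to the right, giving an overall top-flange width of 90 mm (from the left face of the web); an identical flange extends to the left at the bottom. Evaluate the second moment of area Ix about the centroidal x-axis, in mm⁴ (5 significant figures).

Treat the section as a set of non-overlapping primitives; coordinates are from the bounding-box lower-left.
Web: 12 × 200, A = 2 400 mm², y = 100 mm, Ī = 8 000 000 mm⁴.
Top flange (beyond web): 78 × 18, A = 1 404 mm², y = 191 mm, Ī = 37 908 mm⁴.
Bottom flange (beyond web): 78 × 18, A = 1 404 mm², y = 9 mm, Ī = 37 908 mm⁴.
Centroid: ȳ = ΣA·y / ΣA = 100 mm.
Transfer each piece to the centroidal x-axis using Ī + A·d² with d = y − 100:
  web: d = 0 mm → contributes +8 000 000 mm⁴
  top flange (beyond web): d = 91 mm → contributes +11 664 432 mm⁴
  bottom flange (beyond web): d = -91 mm → contributes +11 664 432 mm⁴
Total I = 31 328 864 mm⁴.

Ix ≈ 3.1329 × 10⁷ mm⁴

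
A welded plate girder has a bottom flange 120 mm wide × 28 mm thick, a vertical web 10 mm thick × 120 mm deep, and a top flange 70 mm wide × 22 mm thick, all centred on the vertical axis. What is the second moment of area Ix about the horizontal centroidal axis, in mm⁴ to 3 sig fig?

Ix ≈ 2.47 × 10⁷ mm⁴

Treat the section as a set of non-overlapping primitives; coordinates are from the bounding-box lower-left.
Bottom plate: 120 × 28, A = 3 360 mm², y = 14 mm, Ī = 219 520 mm⁴.
Web plate: 10 × 120, A = 1 200 mm², y = 88 mm, Ī = 1 440 000 mm⁴.
Top plate: 70 × 22, A = 1 540 mm², y = 159 mm, Ī = 62 113 mm⁴.
Centroid: ȳ = ΣA·y / ΣA = 65.164 mm.
Transfer each piece to the horizontal centroidal axis using Ī + A·d² with d = y − 65.164:
  bottom plate: d = -51.164 mm → contributes +9 015 154 mm⁴
  web plate: d = 22.836 mm → contributes +2 065 783 mm⁴
  top plate: d = 93.836 mm → contributes +13 622 132 mm⁴
Total I = 24 703 069 mm⁴.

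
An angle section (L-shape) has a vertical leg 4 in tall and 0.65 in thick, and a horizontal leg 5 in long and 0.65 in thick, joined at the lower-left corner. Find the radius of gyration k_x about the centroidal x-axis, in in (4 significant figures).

k_x ≈ 1.165 in

Treat the section as a set of non-overlapping primitives; coordinates are from the bounding-box lower-left.
Vertical leg: 0.65 × 4, A = 2.6 in², y = 2 in, Ī = 3.46667 in⁴.
Horizontal leg (remainder): 4.35 × 0.65, A = 2.8275 in², y = 0.325 in, Ī = 0.0995516 in⁴.
Centroid: ȳ = ΣA·y / ΣA = 1.1274 in.
Transfer each piece to the centroidal x-axis using Ī + A·d² with d = y − 1.1274:
  vertical leg: d = 0.872605 in → contributes +5.44641 in⁴
  horizontal leg (remainder): d = -0.802395 in → contributes +1.92 in⁴
Total I = 7.36641 in⁴.
Radius of gyration: k = √(I/A) = √(7.36641 / 5.4275) = 1.16501 in.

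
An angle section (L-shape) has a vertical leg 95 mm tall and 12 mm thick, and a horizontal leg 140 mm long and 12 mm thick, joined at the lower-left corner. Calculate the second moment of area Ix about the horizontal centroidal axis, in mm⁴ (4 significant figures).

Break the section into simple shapes (no overlaps), measuring from the bottom-left corner of the bounding box.
Vertical leg: 12 × 95, A = 1 140 mm², y = 47.5 mm, Ī = 857 375 mm⁴.
Horizontal leg (remainder): 128 × 12, A = 1 536 mm², y = 6 mm, Ī = 18 432 mm⁴.
Centroid: ȳ = ΣA·y / ΣA = 23.6794 mm.
Transfer each piece to the horizontal centroidal axis using Ī + A·d² with d = y − 23.6794:
  vertical leg: d = 23.8206 mm → contributes +1 504 236 mm⁴
  horizontal leg (remainder): d = -17.6794 mm → contributes +498 524 mm⁴
Total I = 2 002 761 mm⁴.

Ix ≈ 2.003 × 10⁶ mm⁴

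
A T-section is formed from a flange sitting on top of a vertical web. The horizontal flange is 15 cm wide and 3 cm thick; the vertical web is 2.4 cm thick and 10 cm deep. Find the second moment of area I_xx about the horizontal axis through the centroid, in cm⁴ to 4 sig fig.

Break the section into simple shapes (no overlaps), measuring from the bottom-left corner of the bounding box.
Flange: 15 × 3, A = 45 cm², y = 11.5 cm, Ī = 33.75 cm⁴.
Web: 2.4 × 10, A = 24 cm², y = 5 cm, Ī = 200 cm⁴.
Centroid: ȳ = ΣA·y / ΣA = 9.23913 cm.
Transfer each piece to the horizontal axis through the centroid using Ī + A·d² with d = y − 9.23913:
  flange: d = 2.26087 cm → contributes +263.769 cm⁴
  web: d = -4.23913 cm → contributes +631.285 cm⁴
Total I = 895.054 cm⁴.

I_xx ≈ 895.1 cm⁴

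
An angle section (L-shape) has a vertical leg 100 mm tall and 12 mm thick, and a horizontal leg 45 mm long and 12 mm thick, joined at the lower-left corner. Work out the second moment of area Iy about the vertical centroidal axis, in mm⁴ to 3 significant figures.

Iy ≈ 2.01 × 10⁵ mm⁴

Split into non-overlapping primitives; take the origin at the lower-left of the bounding box.
Vertical leg: 12 × 100, A = 1 200 mm², x = 6 mm, Ī = 14 400 mm⁴.
Horizontal leg (remainder): 33 × 12, A = 396 mm², x = 28.5 mm, Ī = 35 937 mm⁴.
Centroid: x̄ = ΣA·x / ΣA = 11.583 mm.
Transfer each piece to the vertical centroidal axis using Ī + A·d² with d = x − 11.583:
  vertical leg: d = -5.5827 mm → contributes +51 800 mm⁴
  horizontal leg (remainder): d = 16.917 mm → contributes +149 270 mm⁴
Total I = 201 070 mm⁴.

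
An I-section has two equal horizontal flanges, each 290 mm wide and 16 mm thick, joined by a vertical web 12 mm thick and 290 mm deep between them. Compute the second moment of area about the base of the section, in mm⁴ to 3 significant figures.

I_base ≈ 5.73 × 10⁸ mm⁴

Break the section into simple shapes (no overlaps), measuring from the bottom-left corner of the bounding box.
Bottom flange: 290 × 16, A = 4 640 mm², y = 8 mm, Ī = 98 987 mm⁴.
Web: 12 × 290, A = 3 480 mm², y = 161 mm, Ī = 24 389 000 mm⁴.
Top flange: 290 × 16, A = 4 640 mm², y = 314 mm, Ī = 98 987 mm⁴.
Transfer each piece to the bottom edge using Ī + A·d² with d = y − 0:
  bottom flange: d = 8 mm → contributes +395 947 mm⁴
  web: d = 161 mm → contributes +114 594 080 mm⁴
  top flange: d = 314 mm → contributes +457 584 427 mm⁴
Total I = 572 574 453 mm⁴.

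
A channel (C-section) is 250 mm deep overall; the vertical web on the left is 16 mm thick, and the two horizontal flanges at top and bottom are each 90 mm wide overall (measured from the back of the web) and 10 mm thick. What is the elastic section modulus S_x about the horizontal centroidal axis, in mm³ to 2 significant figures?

S_x ≈ 3.4 × 10⁵ mm³

Decompose the section into non-overlapping parts with the origin at the bottom-left of its bounding rectangle.
Web: 16 × 250, A = 4 000 mm², y = 125 mm, Ī = 20 833 333 mm⁴.
Top flange (beyond web): 74 × 10, A = 740 mm², y = 245 mm, Ī = 6 167 mm⁴.
Bottom flange (beyond web): 74 × 10, A = 740 mm², y = 5 mm, Ī = 6 167 mm⁴.
By symmetry the centroid is at mid-height, ȳ = 125 mm.
Transfer each piece to the horizontal centroidal axis using Ī + A·d² with d = y − 125:
  web: d = 0 mm → contributes +20 833 333 mm⁴
  top flange (beyond web): d = 120 mm → contributes +10 662 167 mm⁴
  bottom flange (beyond web): d = -120 mm → contributes +10 662 167 mm⁴
Total I = 42 157 667 mm⁴.
Extreme fibre distance c = 125 mm; S = I/c = 337 261 mm³.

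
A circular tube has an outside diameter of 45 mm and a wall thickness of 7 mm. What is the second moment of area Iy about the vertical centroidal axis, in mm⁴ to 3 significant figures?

Iy ≈ 1.56 × 10⁵ mm⁴

Treat the section as a set of non-overlapping primitives; coordinates are from the bounding-box lower-left.
Outer circle: ⌀45, A = 1590.4 mm², x = 22.5 mm, Ī = 201 289 mm⁴.
Bore (subtracted): ⌀31, A = 754.77 mm², x = 22.5 mm, Ī = 45 333 mm⁴.
By symmetry the centroid is at mid-width, x̄ = 22.5 mm.
All pieces are centred on the vertical centroidal axis, so I = ΣĪ (holes subtracted) = 155 956 mm⁴.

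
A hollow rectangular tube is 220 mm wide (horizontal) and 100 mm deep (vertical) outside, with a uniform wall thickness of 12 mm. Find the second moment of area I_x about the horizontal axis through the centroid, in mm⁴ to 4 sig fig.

I_x ≈ 1.116 × 10⁷ mm⁴

Split into non-overlapping primitives; take the origin at the lower-left of the bounding box.
Outer rectangle: 220 × 100, A = 22 000 mm², y = 50 mm, Ī = 18 333 333 mm⁴.
Inner void (subtracted): 196 × 76, A = 14 896 mm², y = 50 mm, Ī = 7 169 941 mm⁴.
By symmetry the centroid is at mid-height, ȳ = 50 mm.
All pieces are centred on the horizontal axis through the centroid, so I = ΣĪ (holes subtracted) = 11 163 392 mm⁴.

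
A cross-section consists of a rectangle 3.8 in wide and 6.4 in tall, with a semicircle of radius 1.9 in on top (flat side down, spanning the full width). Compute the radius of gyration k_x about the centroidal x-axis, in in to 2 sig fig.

k_x ≈ 2.3 in

Break the section into simple shapes (no overlaps), measuring from the bottom-left corner of the bounding box.
Rectangular body: 3.8 × 6.4, A = 24.32 in², y = 3.2 in, Ī = 83.01 in⁴.
Semicircular cap: semicircle r = 1.9, A = 5.671 in², y = 7.206 in, Ī = 1.43 in⁴.
Centroid: ȳ = ΣA·y / ΣA = 3.958 in.
Transfer each piece to the centroidal x-axis using Ī + A·d² with d = y − 3.958:
  rectangular body: d = -0.7575 in → contributes +96.97 in⁴
  semicircular cap: d = 3.249 in → contributes +61.28 in⁴
Total I = 158.3 in⁴.
Radius of gyration: k = √(I/A) = √(158.3 / 29.99) = 2.297 in.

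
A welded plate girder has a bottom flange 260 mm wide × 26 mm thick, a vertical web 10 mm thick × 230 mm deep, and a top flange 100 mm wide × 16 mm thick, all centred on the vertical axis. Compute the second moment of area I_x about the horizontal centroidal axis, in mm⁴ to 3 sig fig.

I_x ≈ 1.04 × 10⁸ mm⁴

Decompose the section into non-overlapping parts with the origin at the bottom-left of its bounding rectangle.
Bottom plate: 260 × 26, A = 6 760 mm², y = 13 mm, Ī = 380 813 mm⁴.
Web plate: 10 × 230, A = 2 300 mm², y = 141 mm, Ī = 10 139 167 mm⁴.
Top plate: 100 × 16, A = 1 600 mm², y = 264 mm, Ī = 34 133 mm⁴.
Centroid: ȳ = ΣA·y / ΣA = 78.291 mm.
Transfer each piece to the horizontal centroidal axis using Ī + A·d² with d = y − 78.291:
  bottom plate: d = -65.291 mm → contributes +29 197 946 mm⁴
  web plate: d = 62.709 mm → contributes +19 183 785 mm⁴
  top plate: d = 185.71 mm → contributes +55 214 780 mm⁴
Total I = 103 596 512 mm⁴.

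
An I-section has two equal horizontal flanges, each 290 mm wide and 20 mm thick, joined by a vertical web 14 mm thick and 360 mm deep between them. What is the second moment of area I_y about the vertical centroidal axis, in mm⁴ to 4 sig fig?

Break the section into simple shapes (no overlaps), measuring from the bottom-left corner of the bounding box.
Bottom flange: 290 × 20, A = 5 800 mm², x = 145 mm, Ī = 40 648 333 mm⁴.
Web: 14 × 360, A = 5 040 mm², x = 145 mm, Ī = 82 320 mm⁴.
Top flange: 290 × 20, A = 5 800 mm², x = 145 mm, Ī = 40 648 333 mm⁴.
By symmetry the centroid is at mid-width, x̄ = 145 mm.
All pieces are centred on the vertical centroidal axis, so I = ΣĪ = 81 378 987 mm⁴.

I_y ≈ 8.138 × 10⁷ mm⁴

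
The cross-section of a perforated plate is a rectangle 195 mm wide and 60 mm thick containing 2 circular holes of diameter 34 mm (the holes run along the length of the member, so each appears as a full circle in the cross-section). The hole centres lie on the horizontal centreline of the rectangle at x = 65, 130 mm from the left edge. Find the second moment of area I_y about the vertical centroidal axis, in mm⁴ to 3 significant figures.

Treat the section as a set of non-overlapping primitives; coordinates are from the bounding-box lower-left.
Plate: 195 × 60, A = 11 700 mm², x = 97.5 mm, Ī = 37 074 375 mm⁴.
Hole 1 (subtracted): ⌀34, A = 907.92 mm², x = 65 mm, Ī = 65 597 mm⁴.
Hole 2 (subtracted): ⌀34, A = 907.92 mm², x = 130 mm, Ī = 65 597 mm⁴.
By symmetry the centroid is at mid-width, x̄ = 97.5 mm.
Transfer each piece to the vertical centroidal axis using Ī + A·d² with d = x − 97.5:
  plate: d = 0 mm → contributes +37 074 375 mm⁴
  hole 1: d = -32.5 mm → contributes −1 024 588 mm⁴
  hole 2: d = 32.5 mm → contributes −1 024 588 mm⁴
Total I = 35 025 199 mm⁴.

I_y ≈ 3.50 × 10⁷ mm⁴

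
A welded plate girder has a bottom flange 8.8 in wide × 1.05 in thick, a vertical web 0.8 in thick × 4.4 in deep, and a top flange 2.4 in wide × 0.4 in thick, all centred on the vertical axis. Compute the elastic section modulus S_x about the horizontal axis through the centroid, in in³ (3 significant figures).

Decompose the section into non-overlapping parts with the origin at the bottom-left of its bounding rectangle.
Bottom plate: 8.8 × 1.05, A = 9.24 in², y = 0.525 in, Ī = 0.84893 in⁴.
Web plate: 0.8 × 4.4, A = 3.52 in², y = 3.25 in, Ī = 5.6789 in⁴.
Top plate: 2.4 × 0.4, A = 0.96 in², y = 5.65 in, Ī = 0.0128 in⁴.
Centroid: ȳ = ΣA·y / ΣA = 1.5827 in.
Transfer each piece to the horizontal axis through the centroid using Ī + A·d² with d = y − 1.5827:
  bottom plate: d = -1.0577 in → contributes +11.186 in⁴
  web plate: d = 1.6673 in → contributes +15.464 in⁴
  top plate: d = 4.0673 in → contributes +15.894 in⁴
Total I = 42.544 in⁴.
Extreme fibre distance c = 4.2673 in; S = I/c = 9.9699 in³.

S_x ≈ 9.97 in³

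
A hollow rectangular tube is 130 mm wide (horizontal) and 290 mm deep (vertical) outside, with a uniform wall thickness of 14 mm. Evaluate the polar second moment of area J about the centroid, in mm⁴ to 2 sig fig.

J ≈ 1.4 × 10⁸ mm⁴

Treat the section as a set of non-overlapping primitives; coordinates are from the bounding-box lower-left.
Outer rectangle: 130 × 290, A = 37 700 mm², y = 145 mm, Ī = 264 214 167 mm⁴.
Inner void (subtracted): 102 × 262, A = 26 724 mm², y = 145 mm, Ī = 152 870 188 mm⁴.
By symmetry the centroid is at mid-height, ȳ = 145 mm.
All pieces are centred on the centroidal x-axis, so I = ΣĪ (holes subtracted) = 111 343 979 mm⁴.
Repeating about the centroidal y-axis gives I_y = 29 924 459 mm⁴.
Polar second moment: J = I_x + I_y = 141 268 437 mm⁴.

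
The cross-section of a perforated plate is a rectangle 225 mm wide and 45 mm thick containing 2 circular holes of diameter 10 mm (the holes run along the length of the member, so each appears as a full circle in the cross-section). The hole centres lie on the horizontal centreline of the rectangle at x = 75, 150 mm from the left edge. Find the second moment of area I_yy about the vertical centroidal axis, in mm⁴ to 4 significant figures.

I_yy ≈ 4.249 × 10⁷ mm⁴

Split into non-overlapping primitives; take the origin at the lower-left of the bounding box.
Plate: 225 × 45, A = 10 125 mm², x = 112.5 mm, Ī = 42 714 844 mm⁴.
Hole 1 (subtracted): ⌀10, A = 78.5398 mm², x = 75 mm, Ī = 490.874 mm⁴.
Hole 2 (subtracted): ⌀10, A = 78.5398 mm², x = 150 mm, Ī = 490.874 mm⁴.
By symmetry the centroid is at mid-width, x̄ = 112.5 mm.
Transfer each piece to the vertical centroidal axis using Ī + A·d² with d = x − 112.5:
  plate: d = 0 mm → contributes +42 714 844 mm⁴
  hole 1: d = -37.5 mm → contributes −110 937 mm⁴
  hole 2: d = 37.5 mm → contributes −110 937 mm⁴
Total I = 42 492 969 mm⁴.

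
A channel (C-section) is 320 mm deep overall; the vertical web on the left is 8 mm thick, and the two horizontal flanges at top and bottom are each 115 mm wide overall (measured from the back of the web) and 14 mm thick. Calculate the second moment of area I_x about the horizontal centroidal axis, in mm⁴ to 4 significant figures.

Treat the section as a set of non-overlapping primitives; coordinates are from the bounding-box lower-left.
Web: 8 × 320, A = 2 560 mm², y = 160 mm, Ī = 21 845 333 mm⁴.
Top flange (beyond web): 107 × 14, A = 1 498 mm², y = 313 mm, Ī = 24467.3 mm⁴.
Bottom flange (beyond web): 107 × 14, A = 1 498 mm², y = 7 mm, Ī = 24467.3 mm⁴.
By symmetry the centroid is at mid-height, ȳ = 160 mm.
Transfer each piece to the horizontal centroidal axis using Ī + A·d² with d = y − 160:
  web: d = 0 mm → contributes +21 845 333 mm⁴
  top flange (beyond web): d = 153 mm → contributes +35 091 149 mm⁴
  bottom flange (beyond web): d = -153 mm → contributes +35 091 149 mm⁴
Total I = 92 027 632 mm⁴.

I_x ≈ 9.203 × 10⁷ mm⁴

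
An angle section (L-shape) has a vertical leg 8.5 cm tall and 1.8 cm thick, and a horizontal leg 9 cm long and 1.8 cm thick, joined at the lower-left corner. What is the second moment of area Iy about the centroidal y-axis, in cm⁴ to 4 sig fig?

Treat the section as a set of non-overlapping primitives; coordinates are from the bounding-box lower-left.
Vertical leg: 1.8 × 8.5, A = 15.3 cm², x = 0.9 cm, Ī = 4.131 cm⁴.
Horizontal leg (remainder): 7.2 × 1.8, A = 12.96 cm², x = 5.4 cm, Ī = 55.9872 cm⁴.
Centroid: x̄ = ΣA·x / ΣA = 2.96369 cm.
Transfer each piece to the centroidal y-axis using Ī + A·d² with d = x − 2.96369:
  vertical leg: d = -2.06369 cm → contributes +69.2912 cm⁴
  horizontal leg (remainder): d = 2.43631 cm → contributes +132.912 cm⁴
Total I = 202.204 cm⁴.

Iy ≈ 202.2 cm⁴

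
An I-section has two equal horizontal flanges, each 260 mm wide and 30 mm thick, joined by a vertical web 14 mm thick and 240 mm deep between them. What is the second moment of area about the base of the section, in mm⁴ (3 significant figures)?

I_base ≈ 7.28 × 10⁸ mm⁴

Split into non-overlapping primitives; take the origin at the lower-left of the bounding box.
Bottom flange: 260 × 30, A = 7 800 mm², y = 15 mm, Ī = 585 000 mm⁴.
Web: 14 × 240, A = 3 360 mm², y = 150 mm, Ī = 16 128 000 mm⁴.
Top flange: 260 × 30, A = 7 800 mm², y = 285 mm, Ī = 585 000 mm⁴.
Transfer each piece to the bottom edge using Ī + A·d² with d = y − 0:
  bottom flange: d = 15 mm → contributes +2 340 000 mm⁴
  web: d = 150 mm → contributes +91 728 000 mm⁴
  top flange: d = 285 mm → contributes +634 140 000 mm⁴
Total I = 728 208 000 mm⁴.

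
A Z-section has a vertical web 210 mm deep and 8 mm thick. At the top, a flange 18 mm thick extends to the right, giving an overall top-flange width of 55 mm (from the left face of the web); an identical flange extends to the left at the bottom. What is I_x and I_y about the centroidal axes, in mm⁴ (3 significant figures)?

Decompose the section into non-overlapping parts with the origin at the bottom-left of its bounding rectangle.
Web: 8 × 210, A = 1 680 mm², y = 105 mm, Ī = 6 174 000 mm⁴.
Top flange (beyond web): 47 × 18, A = 846 mm², y = 201 mm, Ī = 22 842 mm⁴.
Bottom flange (beyond web): 47 × 18, A = 846 mm², y = 9 mm, Ī = 22 842 mm⁴.
Centroid: ȳ = ΣA·y / ΣA = 105 mm.
Transfer each piece to the centroidal x-axis using Ī + A·d² with d = y − 105:
  web: d = 0 mm → contributes +6 174 000 mm⁴
  top flange (beyond web): d = 96 mm → contributes +7 819 578 mm⁴
  bottom flange (beyond web): d = -96 mm → contributes +7 819 578 mm⁴
Total I = 21 813 156 mm⁴.
For the y-axis: x̄ = 51 mm.
Repeating about the centroidal y-axis gives I_y = 1 600 004 mm⁴.

I_x ≈ 2.18 × 10⁷ mm⁴, I_y ≈ 1.60 × 10⁶ mm⁴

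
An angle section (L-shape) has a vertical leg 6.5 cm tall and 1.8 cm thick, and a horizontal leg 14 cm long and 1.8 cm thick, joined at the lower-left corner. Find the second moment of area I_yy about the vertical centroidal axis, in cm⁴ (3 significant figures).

I_yy ≈ 650 cm⁴

Treat the section as a set of non-overlapping primitives; coordinates are from the bounding-box lower-left.
Vertical leg: 1.8 × 6.5, A = 11.7 cm², x = 0.9 cm, Ī = 3.159 cm⁴.
Horizontal leg (remainder): 12.2 × 1.8, A = 21.96 cm², x = 7.9 cm, Ī = 272.38 cm⁴.
Centroid: x̄ = ΣA·x / ΣA = 5.4668 cm.
Transfer each piece to the vertical centroidal axis using Ī + A·d² with d = x − 5.4668:
  vertical leg: d = -4.5668 cm → contributes +247.18 cm⁴
  horizontal leg (remainder): d = 2.4332 cm → contributes +402.39 cm⁴
Total I = 649.56 cm⁴.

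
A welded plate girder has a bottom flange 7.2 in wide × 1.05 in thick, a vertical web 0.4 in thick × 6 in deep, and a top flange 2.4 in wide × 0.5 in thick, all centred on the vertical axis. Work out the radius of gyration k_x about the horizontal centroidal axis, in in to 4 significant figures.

Treat the section as a set of non-overlapping primitives; coordinates are from the bounding-box lower-left.
Bottom plate: 7.2 × 1.05, A = 7.56 in², y = 0.525 in, Ī = 0.694575 in⁴.
Web plate: 0.4 × 6, A = 2.4 in², y = 4.05 in, Ī = 7.2 in⁴.
Top plate: 2.4 × 0.5, A = 1.2 in², y = 7.3 in, Ī = 0.025 in⁴.
Centroid: ȳ = ΣA·y / ΣA = 2.01156 in.
Transfer each piece to the horizontal centroidal axis using Ī + A·d² with d = y − 2.01156:
  bottom plate: d = -1.48656 in → contributes +17.4011 in⁴
  web plate: d = 2.03844 in → contributes +17.1726 in⁴
  top plate: d = 5.28844 in → contributes +33.5861 in⁴
Total I = 68.1598 in⁴.
Radius of gyration: k = √(I/A) = √(68.1598 / 11.16) = 2.47134 in.

k_x ≈ 2.471 in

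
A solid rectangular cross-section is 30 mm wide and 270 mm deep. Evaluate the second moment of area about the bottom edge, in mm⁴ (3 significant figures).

I_base ≈ 1.97 × 10⁸ mm⁴

The section: 30 × 270, A = 8 100 mm², y = 135 mm, Ī = 49 207 500 mm⁴.
Transfer it to the bottom edge using Ī + A·d² with d = y − 0:
  the section: d = 135 mm → contributes +196 830 000 mm⁴
Total I = 196 830 000 mm⁴.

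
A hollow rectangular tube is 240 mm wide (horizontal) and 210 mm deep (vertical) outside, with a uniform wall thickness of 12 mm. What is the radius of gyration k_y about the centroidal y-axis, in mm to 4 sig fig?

k_y ≈ 91.56 mm

Treat the section as a set of non-overlapping primitives; coordinates are from the bounding-box lower-left.
Outer rectangle: 240 × 210, A = 50 400 mm², x = 120 mm, Ī = 241 920 000 mm⁴.
Inner void (subtracted): 216 × 186, A = 40 176 mm², x = 120 mm, Ī = 156 204 288 mm⁴.
By symmetry the centroid is at mid-width, x̄ = 120 mm.
All pieces are centred on the centroidal y-axis, so I = ΣĪ (holes subtracted) = 85 715 712 mm⁴.
Radius of gyration: k = √(I/A) = √(85 715 712 / 10 224) = 91.563 mm.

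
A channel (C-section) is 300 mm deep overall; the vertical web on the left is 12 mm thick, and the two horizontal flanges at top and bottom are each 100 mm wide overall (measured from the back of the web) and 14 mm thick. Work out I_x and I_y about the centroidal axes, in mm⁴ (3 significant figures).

I_x ≈ 7.74 × 10⁷ mm⁴, I_y ≈ 5.29 × 10⁶ mm⁴

Split into non-overlapping primitives; take the origin at the lower-left of the bounding box.
Web: 12 × 300, A = 3 600 mm², y = 150 mm, Ī = 27 000 000 mm⁴.
Top flange (beyond web): 88 × 14, A = 1 232 mm², y = 293 mm, Ī = 20 123 mm⁴.
Bottom flange (beyond web): 88 × 14, A = 1 232 mm², y = 7 mm, Ī = 20 123 mm⁴.
By symmetry the centroid is at mid-height, ȳ = 150 mm.
Transfer each piece to the centroidal x-axis using Ī + A·d² with d = y − 150:
  web: d = 0 mm → contributes +27 000 000 mm⁴
  top flange (beyond web): d = 143 mm → contributes +25 213 291 mm⁴
  bottom flange (beyond web): d = -143 mm → contributes +25 213 291 mm⁴
Total I = 77 426 581 mm⁴.
For the y-axis: x̄ = 26.317 mm.
Repeating about the centroidal y-axis gives I_y = 5 290 293 mm⁴.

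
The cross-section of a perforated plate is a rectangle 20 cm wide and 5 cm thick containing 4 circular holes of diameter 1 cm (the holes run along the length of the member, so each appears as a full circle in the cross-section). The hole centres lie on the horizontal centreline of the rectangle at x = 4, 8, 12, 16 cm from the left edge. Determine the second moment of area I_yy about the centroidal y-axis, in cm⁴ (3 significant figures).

Decompose the section into non-overlapping parts with the origin at the bottom-left of its bounding rectangle.
Plate: 20 × 5, A = 100 cm², x = 10 cm, Ī = 3333.3 cm⁴.
Hole 1 (subtracted): ⌀1, A = 0.7854 cm², x = 4 cm, Ī = 0.049087 cm⁴.
Hole 2 (subtracted): ⌀1, A = 0.7854 cm², x = 8 cm, Ī = 0.049087 cm⁴.
Hole 3 (subtracted): ⌀1, A = 0.7854 cm², x = 12 cm, Ī = 0.049087 cm⁴.
Hole 4 (subtracted): ⌀1, A = 0.7854 cm², x = 16 cm, Ī = 0.049087 cm⁴.
By symmetry the centroid is at mid-width, x̄ = 10 cm.
Transfer each piece to the centroidal y-axis using Ī + A·d² with d = x − 10:
  plate: d = 0 cm → contributes +3333.3 cm⁴
  hole 1: d = -6 cm → contributes −28.323 cm⁴
  hole 2: d = -2 cm → contributes −3.1907 cm⁴
  hole 3: d = 2 cm → contributes −3.1907 cm⁴
  hole 4: d = 6 cm → contributes −28.323 cm⁴
Total I = 3270.3 cm⁴.

I_yy ≈ 3270 cm⁴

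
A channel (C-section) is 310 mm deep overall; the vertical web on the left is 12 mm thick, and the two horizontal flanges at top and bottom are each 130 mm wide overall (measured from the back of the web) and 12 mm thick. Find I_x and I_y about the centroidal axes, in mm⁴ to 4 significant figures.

Break the section into simple shapes (no overlaps), measuring from the bottom-left corner of the bounding box.
Web: 12 × 310, A = 3 720 mm², y = 155 mm, Ī = 29 791 000 mm⁴.
Top flange (beyond web): 118 × 12, A = 1 416 mm², y = 304 mm, Ī = 16 992 mm⁴.
Bottom flange (beyond web): 118 × 12, A = 1 416 mm², y = 6 mm, Ī = 16 992 mm⁴.
By symmetry the centroid is at mid-height, ȳ = 155 mm.
Transfer each piece to the centroidal x-axis using Ī + A·d² with d = y − 155:
  web: d = 0 mm → contributes +29 791 000 mm⁴
  top flange (beyond web): d = 149 mm → contributes +31 453 608 mm⁴
  bottom flange (beyond web): d = -149 mm → contributes +31 453 608 mm⁴
Total I = 92 698 216 mm⁴.
For the y-axis: x̄ = 34.0952 mm.
Repeating about the centroidal y-axis gives I_y = 10 124 133 mm⁴.

I_x ≈ 9.270 × 10⁷ mm⁴, I_y ≈ 1.012 × 10⁷ mm⁴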